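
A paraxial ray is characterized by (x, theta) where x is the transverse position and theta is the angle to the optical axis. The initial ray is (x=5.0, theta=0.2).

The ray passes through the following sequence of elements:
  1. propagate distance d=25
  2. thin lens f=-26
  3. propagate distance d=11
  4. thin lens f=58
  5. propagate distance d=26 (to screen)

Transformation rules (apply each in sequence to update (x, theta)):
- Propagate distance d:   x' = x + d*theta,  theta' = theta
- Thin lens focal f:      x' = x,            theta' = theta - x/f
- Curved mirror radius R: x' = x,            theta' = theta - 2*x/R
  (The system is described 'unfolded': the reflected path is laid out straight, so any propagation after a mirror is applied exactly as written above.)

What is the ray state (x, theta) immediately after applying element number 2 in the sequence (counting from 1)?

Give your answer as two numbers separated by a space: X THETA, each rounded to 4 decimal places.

Initial: x=5.0000 theta=0.2000
After 1 (propagate distance d=25): x=10.0000 theta=0.2000
After 2 (thin lens f=-26): x=10.0000 theta=38/65 (≈0.5846)
Rounded to 4 decimal places: x = 10.0000, theta = 0.5846

Answer: 10.0000 0.5846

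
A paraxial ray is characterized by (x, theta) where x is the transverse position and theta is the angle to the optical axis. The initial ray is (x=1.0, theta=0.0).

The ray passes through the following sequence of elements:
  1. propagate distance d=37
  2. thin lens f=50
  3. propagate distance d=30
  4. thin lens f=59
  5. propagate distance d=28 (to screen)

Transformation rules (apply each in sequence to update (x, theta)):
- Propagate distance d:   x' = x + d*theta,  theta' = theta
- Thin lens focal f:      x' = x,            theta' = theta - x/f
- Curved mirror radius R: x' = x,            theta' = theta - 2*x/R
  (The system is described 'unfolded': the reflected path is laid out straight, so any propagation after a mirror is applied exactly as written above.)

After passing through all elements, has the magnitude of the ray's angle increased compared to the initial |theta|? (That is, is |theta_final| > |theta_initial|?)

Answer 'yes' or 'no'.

Answer: yes

Derivation:
Initial: x=1.0000 theta=0.0000
After 1 (propagate distance d=37): x=1.0000 theta=0.0000
After 2 (thin lens f=50): x=1.0000 theta=-0.0200
After 3 (propagate distance d=30): x=0.4000 theta=-0.0200
After 4 (thin lens f=59): x=0.4000 theta=-79/2950 (≈-0.0268)
After 5 (propagate distance d=28 (to screen)): x=-516/1475 (≈-0.3498) theta=-79/2950 (≈-0.0268)
|theta_initial|=0.0000 |theta_final|=79/2950 (≈0.0268) -> increased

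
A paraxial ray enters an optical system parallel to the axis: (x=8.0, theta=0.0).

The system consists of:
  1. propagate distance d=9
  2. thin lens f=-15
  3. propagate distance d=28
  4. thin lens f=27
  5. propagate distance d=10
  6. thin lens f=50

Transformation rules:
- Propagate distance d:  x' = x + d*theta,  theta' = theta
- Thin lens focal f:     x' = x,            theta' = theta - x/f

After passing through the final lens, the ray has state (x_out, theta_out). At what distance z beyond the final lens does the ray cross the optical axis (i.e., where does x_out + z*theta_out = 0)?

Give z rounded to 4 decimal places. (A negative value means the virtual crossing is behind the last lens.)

Answer: 27.7901

Derivation:
Initial: x=8.0000 theta=0.0000
After 1 (propagate distance d=9): x=8.0000 theta=0.0000
After 2 (thin lens f=-15): x=8.0000 theta=8/15 (≈0.5333)
After 3 (propagate distance d=28): x=344/15 (≈22.9333) theta=8/15 (≈0.5333)
After 4 (thin lens f=27): x=344/15 (≈22.9333) theta=-128/405 (≈-0.3160)
After 5 (propagate distance d=10): x=8008/405 (≈19.7728) theta=-128/405 (≈-0.3160)
After 6 (thin lens f=50): x=8008/405 (≈19.7728) theta=-7204/10125 (≈-0.7115)
z_focus = -x_out/theta_out = -(8008/405)/(-7204/10125) = 50050/1801 ≈ 27.7901
Rounded to 4 decimal places: z = 27.7901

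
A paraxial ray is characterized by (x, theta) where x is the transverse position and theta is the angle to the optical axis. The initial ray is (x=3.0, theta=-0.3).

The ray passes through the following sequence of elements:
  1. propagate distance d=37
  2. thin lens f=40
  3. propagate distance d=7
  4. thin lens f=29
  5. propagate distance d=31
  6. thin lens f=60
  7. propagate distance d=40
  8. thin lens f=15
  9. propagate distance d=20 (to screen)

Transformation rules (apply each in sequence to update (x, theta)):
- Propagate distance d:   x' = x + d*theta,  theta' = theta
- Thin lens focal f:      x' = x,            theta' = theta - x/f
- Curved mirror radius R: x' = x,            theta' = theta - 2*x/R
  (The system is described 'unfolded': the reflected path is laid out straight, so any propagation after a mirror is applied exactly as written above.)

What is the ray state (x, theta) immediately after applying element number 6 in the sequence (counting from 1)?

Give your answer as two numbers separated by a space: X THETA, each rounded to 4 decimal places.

Initial: x=3.0000 theta=-0.3000
After 1 (propagate distance d=37): x=-8.1000 theta=-0.3000
After 2 (thin lens f=40): x=-8.1000 theta=-0.0975
After 3 (propagate distance d=7): x=-8.7825 theta=-0.0975
After 4 (thin lens f=29): x=-8.7825 theta=1191/5800 (≈0.2053)
After 5 (propagate distance d=31): x=-5607/2320 (≈-2.4168) theta=1191/5800 (≈0.2053)
After 6 (thin lens f=60): x=-5607/2320 (≈-2.4168) theta=393/1600 (≈0.2456)
Rounded to 4 decimal places: x = -2.4168, theta = 0.2456

Answer: -2.4168 0.2456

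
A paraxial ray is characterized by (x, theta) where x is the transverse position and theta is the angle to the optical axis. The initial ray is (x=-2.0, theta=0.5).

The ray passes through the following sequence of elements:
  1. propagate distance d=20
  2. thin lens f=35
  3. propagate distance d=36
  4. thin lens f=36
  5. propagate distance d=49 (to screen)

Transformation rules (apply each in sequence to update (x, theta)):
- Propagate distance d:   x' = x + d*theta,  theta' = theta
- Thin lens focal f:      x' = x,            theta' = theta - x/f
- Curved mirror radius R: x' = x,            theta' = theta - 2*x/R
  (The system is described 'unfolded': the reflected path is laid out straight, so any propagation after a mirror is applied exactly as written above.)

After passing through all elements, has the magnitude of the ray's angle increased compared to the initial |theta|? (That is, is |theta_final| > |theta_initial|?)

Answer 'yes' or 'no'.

Initial: x=-2.0000 theta=0.5000
After 1 (propagate distance d=20): x=8.0000 theta=0.5000
After 2 (thin lens f=35): x=8.0000 theta=19/70 (≈0.2714)
After 3 (propagate distance d=36): x=622/35 (≈17.7714) theta=19/70 (≈0.2714)
After 4 (thin lens f=36): x=622/35 (≈17.7714) theta=-2/9 (≈-0.2222)
After 5 (propagate distance d=49 (to screen)): x=2168/315 (≈6.8825) theta=-2/9 (≈-0.2222)
|theta_initial|=0.5000 |theta_final|=2/9 (≈0.2222) -> not increased

Answer: no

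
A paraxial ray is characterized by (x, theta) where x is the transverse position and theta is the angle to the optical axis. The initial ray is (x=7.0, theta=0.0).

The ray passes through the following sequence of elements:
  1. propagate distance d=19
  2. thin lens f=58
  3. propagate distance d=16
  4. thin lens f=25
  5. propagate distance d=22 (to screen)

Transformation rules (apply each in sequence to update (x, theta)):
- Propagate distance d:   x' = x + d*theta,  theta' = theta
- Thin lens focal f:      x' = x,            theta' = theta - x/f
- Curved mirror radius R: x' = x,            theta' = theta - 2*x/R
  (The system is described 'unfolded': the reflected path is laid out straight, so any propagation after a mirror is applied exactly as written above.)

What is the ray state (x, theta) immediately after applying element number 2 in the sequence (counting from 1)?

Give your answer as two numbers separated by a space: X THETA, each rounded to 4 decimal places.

Answer: 7.0000 -0.1207

Derivation:
Initial: x=7.0000 theta=0.0000
After 1 (propagate distance d=19): x=7.0000 theta=0.0000
After 2 (thin lens f=58): x=7.0000 theta=-7/58 (≈-0.1207)
Rounded to 4 decimal places: x = 7.0000, theta = -0.1207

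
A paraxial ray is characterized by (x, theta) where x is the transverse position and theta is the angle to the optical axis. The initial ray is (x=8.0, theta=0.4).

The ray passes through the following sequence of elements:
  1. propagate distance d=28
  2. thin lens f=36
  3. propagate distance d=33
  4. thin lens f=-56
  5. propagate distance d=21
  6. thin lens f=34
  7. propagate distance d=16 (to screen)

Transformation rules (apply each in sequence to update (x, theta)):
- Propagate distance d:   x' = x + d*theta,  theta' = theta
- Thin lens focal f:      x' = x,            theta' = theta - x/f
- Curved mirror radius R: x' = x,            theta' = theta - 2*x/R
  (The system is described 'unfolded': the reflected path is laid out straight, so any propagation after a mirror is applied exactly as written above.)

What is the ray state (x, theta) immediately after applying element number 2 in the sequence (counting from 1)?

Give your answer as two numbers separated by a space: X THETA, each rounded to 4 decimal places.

Answer: 19.2000 -0.1333

Derivation:
Initial: x=8.0000 theta=0.4000
After 1 (propagate distance d=28): x=19.2000 theta=0.4000
After 2 (thin lens f=36): x=19.2000 theta=-2/15 (≈-0.1333)
Rounded to 4 decimal places: x = 19.2000, theta = -0.1333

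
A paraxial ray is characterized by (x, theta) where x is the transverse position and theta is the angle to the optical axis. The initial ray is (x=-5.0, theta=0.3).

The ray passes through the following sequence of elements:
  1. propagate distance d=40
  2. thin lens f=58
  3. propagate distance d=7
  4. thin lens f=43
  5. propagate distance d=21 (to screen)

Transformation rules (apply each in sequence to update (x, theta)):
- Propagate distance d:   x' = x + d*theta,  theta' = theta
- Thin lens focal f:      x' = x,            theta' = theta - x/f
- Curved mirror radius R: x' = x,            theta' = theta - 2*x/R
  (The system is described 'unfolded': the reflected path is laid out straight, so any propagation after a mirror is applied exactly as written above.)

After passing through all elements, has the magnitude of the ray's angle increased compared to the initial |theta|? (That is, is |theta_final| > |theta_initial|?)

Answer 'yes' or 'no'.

Initial: x=-5.0000 theta=0.3000
After 1 (propagate distance d=40): x=7.0000 theta=0.3000
After 2 (thin lens f=58): x=7.0000 theta=26/145 (≈0.1793)
After 3 (propagate distance d=7): x=1197/145 (≈8.2552) theta=26/145 (≈0.1793)
After 4 (thin lens f=43): x=1197/145 (≈8.2552) theta=-79/6235 (≈-0.0127)
After 5 (propagate distance d=21 (to screen)): x=49812/6235 (≈7.9891) theta=-79/6235 (≈-0.0127)
|theta_initial|=0.3000 |theta_final|=79/6235 (≈0.0127) -> not increased

Answer: no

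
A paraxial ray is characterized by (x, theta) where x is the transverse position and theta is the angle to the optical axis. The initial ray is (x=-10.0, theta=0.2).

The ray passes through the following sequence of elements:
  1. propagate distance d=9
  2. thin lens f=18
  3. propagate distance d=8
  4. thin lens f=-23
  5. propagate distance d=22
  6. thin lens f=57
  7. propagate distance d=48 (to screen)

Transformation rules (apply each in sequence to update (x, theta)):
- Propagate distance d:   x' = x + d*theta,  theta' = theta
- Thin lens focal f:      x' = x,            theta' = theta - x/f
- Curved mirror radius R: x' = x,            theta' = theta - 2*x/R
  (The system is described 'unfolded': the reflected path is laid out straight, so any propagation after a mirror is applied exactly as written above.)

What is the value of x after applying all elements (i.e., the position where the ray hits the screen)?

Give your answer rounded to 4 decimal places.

Answer: 26.6627

Derivation:
Initial: x=-10.0000 theta=0.2000
After 1 (propagate distance d=9): x=-8.2000 theta=0.2000
After 2 (thin lens f=18): x=-8.2000 theta=59/90 (≈0.6556)
After 3 (propagate distance d=8): x=-133/45 (≈-2.9556) theta=59/90 (≈0.6556)
After 4 (thin lens f=-23): x=-133/45 (≈-2.9556) theta=1091/2070 (≈0.5271)
After 5 (propagate distance d=22): x=8942/1035 (≈8.6396) theta=1091/2070 (≈0.5271)
After 6 (thin lens f=57): x=8942/1035 (≈8.6396) theta=44303/117990 (≈0.3755)
After 7 (propagate distance d=48 (to screen)): x=58258/2185 (≈26.6627) theta=44303/117990 (≈0.3755)
Rounded to 4 decimal places: x = 26.6627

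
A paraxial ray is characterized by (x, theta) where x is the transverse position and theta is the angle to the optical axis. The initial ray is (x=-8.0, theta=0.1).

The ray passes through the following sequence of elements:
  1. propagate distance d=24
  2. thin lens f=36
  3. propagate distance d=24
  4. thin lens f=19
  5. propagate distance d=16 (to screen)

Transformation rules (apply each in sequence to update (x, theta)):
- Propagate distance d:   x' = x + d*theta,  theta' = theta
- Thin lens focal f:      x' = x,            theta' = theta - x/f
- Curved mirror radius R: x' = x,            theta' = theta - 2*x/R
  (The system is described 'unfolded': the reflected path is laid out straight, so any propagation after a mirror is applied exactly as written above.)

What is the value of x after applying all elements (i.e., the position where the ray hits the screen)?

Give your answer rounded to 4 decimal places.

Initial: x=-8.0000 theta=0.1000
After 1 (propagate distance d=24): x=-5.6000 theta=0.1000
After 2 (thin lens f=36): x=-5.6000 theta=23/90 (≈0.2556)
After 3 (propagate distance d=24): x=8/15 (≈0.5333) theta=23/90 (≈0.2556)
After 4 (thin lens f=19): x=8/15 (≈0.5333) theta=389/1710 (≈0.2275)
After 5 (propagate distance d=16 (to screen)): x=3568/855 (≈4.1731) theta=389/1710 (≈0.2275)
Rounded to 4 decimal places: x = 4.1731

Answer: 4.1731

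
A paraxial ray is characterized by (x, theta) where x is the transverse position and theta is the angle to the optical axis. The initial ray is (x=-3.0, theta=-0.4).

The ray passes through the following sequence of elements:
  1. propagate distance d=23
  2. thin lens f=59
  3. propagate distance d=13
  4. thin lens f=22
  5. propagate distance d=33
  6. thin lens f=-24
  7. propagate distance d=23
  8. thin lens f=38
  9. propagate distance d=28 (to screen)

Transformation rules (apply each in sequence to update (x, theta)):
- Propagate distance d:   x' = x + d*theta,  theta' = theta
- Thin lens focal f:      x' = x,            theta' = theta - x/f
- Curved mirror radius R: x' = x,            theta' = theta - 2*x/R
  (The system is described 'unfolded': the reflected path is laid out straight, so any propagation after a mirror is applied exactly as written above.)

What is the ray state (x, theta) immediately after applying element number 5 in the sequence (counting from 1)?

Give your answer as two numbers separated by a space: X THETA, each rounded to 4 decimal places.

Answer: 0.9797 0.4755

Derivation:
Initial: x=-3.0000 theta=-0.4000
After 1 (propagate distance d=23): x=-12.2000 theta=-0.4000
After 2 (thin lens f=59): x=-12.2000 theta=-57/295 (≈-0.1932)
After 3 (propagate distance d=13): x=-868/59 (≈-14.7119) theta=-57/295 (≈-0.1932)
After 4 (thin lens f=22): x=-868/59 (≈-14.7119) theta=1543/3245 (≈0.4755)
After 5 (propagate distance d=33): x=289/295 (≈0.9797) theta=1543/3245 (≈0.4755)
Rounded to 4 decimal places: x = 0.9797, theta = 0.4755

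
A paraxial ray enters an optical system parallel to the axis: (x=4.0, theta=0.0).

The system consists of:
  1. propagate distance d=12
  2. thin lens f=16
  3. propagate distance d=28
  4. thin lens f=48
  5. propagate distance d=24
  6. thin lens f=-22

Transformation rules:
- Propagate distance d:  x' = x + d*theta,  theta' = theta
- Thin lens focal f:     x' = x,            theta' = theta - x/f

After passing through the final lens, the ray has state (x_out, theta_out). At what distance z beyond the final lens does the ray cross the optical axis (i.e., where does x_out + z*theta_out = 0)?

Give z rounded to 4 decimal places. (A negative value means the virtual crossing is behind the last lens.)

Initial: x=4.0000 theta=0.0000
After 1 (propagate distance d=12): x=4.0000 theta=0.0000
After 2 (thin lens f=16): x=4.0000 theta=-0.2500
After 3 (propagate distance d=28): x=-3.0000 theta=-0.2500
After 4 (thin lens f=48): x=-3.0000 theta=-0.1875
After 5 (propagate distance d=24): x=-7.5000 theta=-0.1875
After 6 (thin lens f=-22): x=-7.5000 theta=-93/176 (≈-0.5284)
z_focus = -x_out/theta_out = -(-7.5000)/(-93/176) = -440/31 ≈ -14.1935
Rounded to 4 decimal places: z = -14.1935

Answer: -14.1935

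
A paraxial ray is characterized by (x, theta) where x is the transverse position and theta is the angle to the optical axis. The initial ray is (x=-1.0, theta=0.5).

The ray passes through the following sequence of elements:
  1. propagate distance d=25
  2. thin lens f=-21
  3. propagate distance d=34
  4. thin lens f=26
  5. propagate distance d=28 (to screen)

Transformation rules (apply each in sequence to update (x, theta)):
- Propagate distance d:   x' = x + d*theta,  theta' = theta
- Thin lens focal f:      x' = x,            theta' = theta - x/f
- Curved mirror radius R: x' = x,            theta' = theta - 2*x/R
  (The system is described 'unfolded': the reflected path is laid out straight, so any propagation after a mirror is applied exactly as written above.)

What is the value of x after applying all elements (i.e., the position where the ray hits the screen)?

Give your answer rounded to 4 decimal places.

Initial: x=-1.0000 theta=0.5000
After 1 (propagate distance d=25): x=11.5000 theta=0.5000
After 2 (thin lens f=-21): x=11.5000 theta=22/21 (≈1.0476)
After 3 (propagate distance d=34): x=1979/42 (≈47.1190) theta=22/21 (≈1.0476)
After 4 (thin lens f=26): x=1979/42 (≈47.1190) theta=-835/1092 (≈-0.7647)
After 5 (propagate distance d=28 (to screen)): x=4679/182 (≈25.7088) theta=-835/1092 (≈-0.7647)
Rounded to 4 decimal places: x = 25.7088

Answer: 25.7088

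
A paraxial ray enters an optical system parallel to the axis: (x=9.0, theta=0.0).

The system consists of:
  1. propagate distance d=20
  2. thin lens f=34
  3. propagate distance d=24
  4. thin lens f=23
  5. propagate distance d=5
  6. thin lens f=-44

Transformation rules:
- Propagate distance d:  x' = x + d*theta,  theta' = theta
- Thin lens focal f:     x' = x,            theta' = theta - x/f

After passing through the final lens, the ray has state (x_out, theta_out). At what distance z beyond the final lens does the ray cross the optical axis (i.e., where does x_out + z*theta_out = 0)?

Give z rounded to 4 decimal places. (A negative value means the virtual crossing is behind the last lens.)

Initial: x=9.0000 theta=0.0000
After 1 (propagate distance d=20): x=9.0000 theta=0.0000
After 2 (thin lens f=34): x=9.0000 theta=-9/34 (≈-0.2647)
After 3 (propagate distance d=24): x=45/17 (≈2.6471) theta=-9/34 (≈-0.2647)
After 4 (thin lens f=23): x=45/17 (≈2.6471) theta=-297/782 (≈-0.3798)
After 5 (propagate distance d=5): x=585/782 (≈0.7481) theta=-297/782 (≈-0.3798)
After 6 (thin lens f=-44): x=585/782 (≈0.7481) theta=-12483/34408 (≈-0.3628)
z_focus = -x_out/theta_out = -(585/782)/(-12483/34408) = 2860/1387 ≈ 2.0620
Rounded to 4 decimal places: z = 2.0620

Answer: 2.0620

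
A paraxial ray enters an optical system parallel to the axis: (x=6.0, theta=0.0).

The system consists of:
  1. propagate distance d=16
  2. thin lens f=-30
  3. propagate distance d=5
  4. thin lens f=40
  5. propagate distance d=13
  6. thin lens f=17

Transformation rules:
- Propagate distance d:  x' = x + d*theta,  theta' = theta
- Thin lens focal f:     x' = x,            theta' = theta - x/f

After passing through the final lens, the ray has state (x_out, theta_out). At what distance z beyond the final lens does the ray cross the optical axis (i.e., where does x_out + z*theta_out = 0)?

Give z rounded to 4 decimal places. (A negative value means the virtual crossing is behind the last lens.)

Initial: x=6.0000 theta=0.0000
After 1 (propagate distance d=16): x=6.0000 theta=0.0000
After 2 (thin lens f=-30): x=6.0000 theta=0.2000
After 3 (propagate distance d=5): x=7.0000 theta=0.2000
After 4 (thin lens f=40): x=7.0000 theta=0.0250
After 5 (propagate distance d=13): x=7.3250 theta=0.0250
After 6 (thin lens f=17): x=7.3250 theta=-69/170 (≈-0.4059)
z_focus = -x_out/theta_out = -(7.3250)/(-69/170) = 4981/276 ≈ 18.0471
Rounded to 4 decimal places: z = 18.0471

Answer: 18.0471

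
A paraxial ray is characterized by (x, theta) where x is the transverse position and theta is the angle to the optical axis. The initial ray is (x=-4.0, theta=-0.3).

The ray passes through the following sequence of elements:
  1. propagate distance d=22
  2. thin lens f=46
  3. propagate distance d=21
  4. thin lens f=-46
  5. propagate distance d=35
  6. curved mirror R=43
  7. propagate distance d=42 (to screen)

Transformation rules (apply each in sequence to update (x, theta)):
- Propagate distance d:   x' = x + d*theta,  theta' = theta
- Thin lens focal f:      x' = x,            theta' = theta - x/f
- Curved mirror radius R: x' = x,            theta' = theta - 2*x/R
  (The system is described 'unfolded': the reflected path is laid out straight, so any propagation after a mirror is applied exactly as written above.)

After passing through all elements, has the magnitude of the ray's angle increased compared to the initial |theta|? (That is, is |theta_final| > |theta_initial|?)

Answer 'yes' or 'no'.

Answer: yes

Derivation:
Initial: x=-4.0000 theta=-0.3000
After 1 (propagate distance d=22): x=-10.6000 theta=-0.3000
After 2 (thin lens f=46): x=-10.6000 theta=-8/115 (≈-0.0696)
After 3 (propagate distance d=21): x=-1387/115 (≈-12.0609) theta=-8/115 (≈-0.0696)
After 4 (thin lens f=-46): x=-1387/115 (≈-12.0609) theta=-351/1058 (≈-0.3318)
After 5 (propagate distance d=35): x=-125227/5290 (≈-23.6724) theta=-351/1058 (≈-0.3318)
After 6 (curved mirror R=43): x=-125227/5290 (≈-23.6724) theta=174989/227470 (≈0.7693)
After 7 (propagate distance d=42 (to screen)): x=1964777/227470 (≈8.6375) theta=174989/227470 (≈0.7693)
|theta_initial|=0.3000 |theta_final|=174989/227470 (≈0.7693) -> increased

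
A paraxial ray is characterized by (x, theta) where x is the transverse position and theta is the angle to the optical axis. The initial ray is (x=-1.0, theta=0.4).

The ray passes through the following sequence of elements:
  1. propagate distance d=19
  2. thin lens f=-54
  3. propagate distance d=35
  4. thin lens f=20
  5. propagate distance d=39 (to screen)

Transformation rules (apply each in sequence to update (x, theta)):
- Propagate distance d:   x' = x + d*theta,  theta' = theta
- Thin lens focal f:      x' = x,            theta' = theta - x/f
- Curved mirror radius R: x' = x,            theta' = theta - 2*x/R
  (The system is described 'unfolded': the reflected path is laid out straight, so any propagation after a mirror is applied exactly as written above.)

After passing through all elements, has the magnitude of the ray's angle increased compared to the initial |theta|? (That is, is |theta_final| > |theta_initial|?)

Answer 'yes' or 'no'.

Answer: yes

Derivation:
Initial: x=-1.0000 theta=0.4000
After 1 (propagate distance d=19): x=6.6000 theta=0.4000
After 2 (thin lens f=-54): x=6.6000 theta=47/90 (≈0.5222)
After 3 (propagate distance d=35): x=2239/90 (≈24.8778) theta=47/90 (≈0.5222)
After 4 (thin lens f=20): x=2239/90 (≈24.8778) theta=-433/600 (≈-0.7217)
After 5 (propagate distance d=39 (to screen)): x=-5881/1800 (≈-3.2672) theta=-433/600 (≈-0.7217)
|theta_initial|=0.4000 |theta_final|=433/600 (≈0.7217) -> increased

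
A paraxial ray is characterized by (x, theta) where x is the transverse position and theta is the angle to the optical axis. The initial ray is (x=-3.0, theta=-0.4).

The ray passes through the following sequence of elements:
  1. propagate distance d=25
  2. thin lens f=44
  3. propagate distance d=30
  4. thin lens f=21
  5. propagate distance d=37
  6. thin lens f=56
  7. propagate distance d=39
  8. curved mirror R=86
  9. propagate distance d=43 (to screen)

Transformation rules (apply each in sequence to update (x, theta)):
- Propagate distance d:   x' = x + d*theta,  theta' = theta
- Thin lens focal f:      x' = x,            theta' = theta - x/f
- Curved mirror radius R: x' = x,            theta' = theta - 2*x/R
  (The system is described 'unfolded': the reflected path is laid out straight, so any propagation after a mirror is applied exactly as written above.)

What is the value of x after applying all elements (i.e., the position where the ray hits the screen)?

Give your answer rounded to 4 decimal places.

Answer: 22.0756

Derivation:
Initial: x=-3.0000 theta=-0.4000
After 1 (propagate distance d=25): x=-13.0000 theta=-0.4000
After 2 (thin lens f=44): x=-13.0000 theta=-23/220 (≈-0.1045)
After 3 (propagate distance d=30): x=-355/22 (≈-16.1364) theta=-23/220 (≈-0.1045)
After 4 (thin lens f=21): x=-355/22 (≈-16.1364) theta=3067/4620 (≈0.6639)
After 5 (propagate distance d=37): x=3539/420 (≈8.4262) theta=3067/4620 (≈0.6639)
After 6 (thin lens f=56): x=3539/420 (≈8.4262) theta=132823/258720 (≈0.5134)
After 7 (propagate distance d=39): x=7360121/258720 (≈28.4482) theta=132823/258720 (≈0.5134)
After 8 (curved mirror R=86): x=7360121/258720 (≈28.4482) theta=-412183/2781240 (≈-0.1482)
After 9 (propagate distance d=43 (to screen)): x=5711389/258720 (≈22.0756) theta=-412183/2781240 (≈-0.1482)
Rounded to 4 decimal places: x = 22.0756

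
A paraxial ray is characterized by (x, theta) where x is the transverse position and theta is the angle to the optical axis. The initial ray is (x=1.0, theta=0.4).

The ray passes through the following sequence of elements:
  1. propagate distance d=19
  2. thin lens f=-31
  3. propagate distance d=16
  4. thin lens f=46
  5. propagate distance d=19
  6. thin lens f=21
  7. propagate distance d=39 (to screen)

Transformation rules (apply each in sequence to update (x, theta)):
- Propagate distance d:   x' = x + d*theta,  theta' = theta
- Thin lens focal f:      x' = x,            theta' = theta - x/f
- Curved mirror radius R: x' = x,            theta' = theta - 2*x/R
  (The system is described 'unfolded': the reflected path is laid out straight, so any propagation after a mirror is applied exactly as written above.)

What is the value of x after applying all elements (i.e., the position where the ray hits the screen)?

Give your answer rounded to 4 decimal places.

Initial: x=1.0000 theta=0.4000
After 1 (propagate distance d=19): x=8.6000 theta=0.4000
After 2 (thin lens f=-31): x=8.6000 theta=21/31 (≈0.6774)
After 3 (propagate distance d=16): x=3013/155 (≈19.4387) theta=21/31 (≈0.6774)
After 4 (thin lens f=46): x=3013/155 (≈19.4387) theta=79/310 (≈0.2548)
After 5 (propagate distance d=19): x=7527/310 (≈24.2806) theta=79/310 (≈0.2548)
After 6 (thin lens f=21): x=7527/310 (≈24.2806) theta=-978/1085 (≈-0.9014)
After 7 (propagate distance d=39 (to screen)): x=-4719/434 (≈-10.8733) theta=-978/1085 (≈-0.9014)
Rounded to 4 decimal places: x = -10.8733

Answer: -10.8733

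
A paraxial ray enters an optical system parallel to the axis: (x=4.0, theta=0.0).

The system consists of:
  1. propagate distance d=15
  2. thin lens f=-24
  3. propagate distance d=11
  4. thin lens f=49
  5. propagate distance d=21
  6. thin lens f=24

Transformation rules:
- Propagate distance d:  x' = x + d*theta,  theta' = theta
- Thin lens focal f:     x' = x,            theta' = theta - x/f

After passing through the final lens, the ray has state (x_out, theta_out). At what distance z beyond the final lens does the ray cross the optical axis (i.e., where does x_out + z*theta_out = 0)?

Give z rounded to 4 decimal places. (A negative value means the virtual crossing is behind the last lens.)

Initial: x=4.0000 theta=0.0000
After 1 (propagate distance d=15): x=4.0000 theta=0.0000
After 2 (thin lens f=-24): x=4.0000 theta=1/6 (≈0.1667)
After 3 (propagate distance d=11): x=35/6 (≈5.8333) theta=1/6 (≈0.1667)
After 4 (thin lens f=49): x=35/6 (≈5.8333) theta=1/21 (≈0.0476)
After 5 (propagate distance d=21): x=41/6 (≈6.8333) theta=1/21 (≈0.0476)
After 6 (thin lens f=24): x=41/6 (≈6.8333) theta=-239/1008 (≈-0.2371)
z_focus = -x_out/theta_out = -(41/6)/(-239/1008) = 6888/239 ≈ 28.8201
Rounded to 4 decimal places: z = 28.8201

Answer: 28.8201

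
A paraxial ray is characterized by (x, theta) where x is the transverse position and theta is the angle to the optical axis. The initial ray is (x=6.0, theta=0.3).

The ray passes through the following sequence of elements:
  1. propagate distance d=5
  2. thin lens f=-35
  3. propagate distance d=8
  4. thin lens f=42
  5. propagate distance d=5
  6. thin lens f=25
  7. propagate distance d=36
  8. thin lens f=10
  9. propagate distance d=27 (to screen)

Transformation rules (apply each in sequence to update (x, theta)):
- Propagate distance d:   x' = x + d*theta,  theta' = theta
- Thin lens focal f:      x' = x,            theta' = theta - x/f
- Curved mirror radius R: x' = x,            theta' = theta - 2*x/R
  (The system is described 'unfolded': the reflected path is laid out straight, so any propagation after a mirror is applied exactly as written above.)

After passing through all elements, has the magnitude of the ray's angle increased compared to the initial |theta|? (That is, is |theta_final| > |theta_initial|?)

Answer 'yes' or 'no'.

Initial: x=6.0000 theta=0.3000
After 1 (propagate distance d=5): x=7.5000 theta=0.3000
After 2 (thin lens f=-35): x=7.5000 theta=18/35 (≈0.5143)
After 3 (propagate distance d=8): x=813/70 (≈11.6143) theta=18/35 (≈0.5143)
After 4 (thin lens f=42): x=813/70 (≈11.6143) theta=233/980 (≈0.2378)
After 5 (propagate distance d=5): x=12547/980 (≈12.8031) theta=233/980 (≈0.2378)
After 6 (thin lens f=25): x=12547/980 (≈12.8031) theta=-3361/12250 (≈-0.2744)
After 7 (propagate distance d=36): x=71683/24500 (≈2.9258) theta=-3361/12250 (≈-0.2744)
After 8 (thin lens f=10): x=71683/24500 (≈2.9258) theta=-138903/245000 (≈-0.5670)
After 9 (propagate distance d=27 (to screen)): x=-3033551/245000 (≈-12.3818) theta=-138903/245000 (≈-0.5670)
|theta_initial|=0.3000 |theta_final|=138903/245000 (≈0.5670) -> increased

Answer: yes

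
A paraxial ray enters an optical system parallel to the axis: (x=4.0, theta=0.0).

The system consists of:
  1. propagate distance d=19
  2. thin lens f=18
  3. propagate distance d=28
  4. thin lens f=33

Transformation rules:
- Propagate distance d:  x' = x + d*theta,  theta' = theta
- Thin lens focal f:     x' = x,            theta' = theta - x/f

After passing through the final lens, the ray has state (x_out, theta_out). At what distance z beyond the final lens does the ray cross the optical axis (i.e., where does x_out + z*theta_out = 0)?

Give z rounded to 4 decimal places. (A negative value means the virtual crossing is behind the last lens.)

Answer: -14.3478

Derivation:
Initial: x=4.0000 theta=0.0000
After 1 (propagate distance d=19): x=4.0000 theta=0.0000
After 2 (thin lens f=18): x=4.0000 theta=-2/9 (≈-0.2222)
After 3 (propagate distance d=28): x=-20/9 (≈-2.2222) theta=-2/9 (≈-0.2222)
After 4 (thin lens f=33): x=-20/9 (≈-2.2222) theta=-46/297 (≈-0.1549)
z_focus = -x_out/theta_out = -(-20/9)/(-46/297) = -330/23 ≈ -14.3478
Rounded to 4 decimal places: z = -14.3478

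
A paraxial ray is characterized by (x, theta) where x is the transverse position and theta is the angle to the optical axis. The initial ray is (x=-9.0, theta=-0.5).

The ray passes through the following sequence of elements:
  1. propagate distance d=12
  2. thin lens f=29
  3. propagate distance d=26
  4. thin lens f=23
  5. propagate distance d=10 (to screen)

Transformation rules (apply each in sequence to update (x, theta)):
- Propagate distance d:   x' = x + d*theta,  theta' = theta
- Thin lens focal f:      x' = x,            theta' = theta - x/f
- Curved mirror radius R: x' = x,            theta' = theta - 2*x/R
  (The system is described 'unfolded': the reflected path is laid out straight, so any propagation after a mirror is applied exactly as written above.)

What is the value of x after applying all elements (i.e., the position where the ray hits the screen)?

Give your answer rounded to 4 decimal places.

Initial: x=-9.0000 theta=-0.5000
After 1 (propagate distance d=12): x=-15.0000 theta=-0.5000
After 2 (thin lens f=29): x=-15.0000 theta=1/58 (≈0.0172)
After 3 (propagate distance d=26): x=-422/29 (≈-14.5517) theta=1/58 (≈0.0172)
After 4 (thin lens f=23): x=-422/29 (≈-14.5517) theta=867/1334 (≈0.6499)
After 5 (propagate distance d=10 (to screen)): x=-5371/667 (≈-8.0525) theta=867/1334 (≈0.6499)
Rounded to 4 decimal places: x = -8.0525

Answer: -8.0525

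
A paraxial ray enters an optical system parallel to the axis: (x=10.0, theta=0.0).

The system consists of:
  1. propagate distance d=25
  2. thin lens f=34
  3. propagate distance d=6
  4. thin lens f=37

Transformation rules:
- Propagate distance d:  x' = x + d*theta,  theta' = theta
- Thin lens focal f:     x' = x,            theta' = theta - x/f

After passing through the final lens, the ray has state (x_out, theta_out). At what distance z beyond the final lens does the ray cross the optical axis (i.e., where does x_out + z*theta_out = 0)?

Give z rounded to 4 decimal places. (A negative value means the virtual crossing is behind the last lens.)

Answer: 15.9385

Derivation:
Initial: x=10.0000 theta=0.0000
After 1 (propagate distance d=25): x=10.0000 theta=0.0000
After 2 (thin lens f=34): x=10.0000 theta=-5/17 (≈-0.2941)
After 3 (propagate distance d=6): x=140/17 (≈8.2353) theta=-5/17 (≈-0.2941)
After 4 (thin lens f=37): x=140/17 (≈8.2353) theta=-325/629 (≈-0.5167)
z_focus = -x_out/theta_out = -(140/17)/(-325/629) = 1036/65 ≈ 15.9385
Rounded to 4 decimal places: z = 15.9385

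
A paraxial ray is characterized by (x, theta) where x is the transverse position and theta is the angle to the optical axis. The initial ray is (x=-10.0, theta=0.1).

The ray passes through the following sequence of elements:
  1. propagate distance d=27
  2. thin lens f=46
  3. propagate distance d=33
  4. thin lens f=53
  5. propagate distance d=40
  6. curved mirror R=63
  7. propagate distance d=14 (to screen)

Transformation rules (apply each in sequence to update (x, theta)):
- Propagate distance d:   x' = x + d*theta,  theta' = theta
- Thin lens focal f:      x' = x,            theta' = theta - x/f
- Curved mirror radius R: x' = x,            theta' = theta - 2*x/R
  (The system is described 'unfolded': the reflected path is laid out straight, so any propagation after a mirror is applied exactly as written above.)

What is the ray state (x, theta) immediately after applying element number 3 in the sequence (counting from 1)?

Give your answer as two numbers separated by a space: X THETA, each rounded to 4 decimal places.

Initial: x=-10.0000 theta=0.1000
After 1 (propagate distance d=27): x=-7.3000 theta=0.1000
After 2 (thin lens f=46): x=-7.3000 theta=119/460 (≈0.2587)
After 3 (propagate distance d=33): x=569/460 (≈1.2370) theta=119/460 (≈0.2587)
Rounded to 4 decimal places: x = 1.2370, theta = 0.2587

Answer: 1.2370 0.2587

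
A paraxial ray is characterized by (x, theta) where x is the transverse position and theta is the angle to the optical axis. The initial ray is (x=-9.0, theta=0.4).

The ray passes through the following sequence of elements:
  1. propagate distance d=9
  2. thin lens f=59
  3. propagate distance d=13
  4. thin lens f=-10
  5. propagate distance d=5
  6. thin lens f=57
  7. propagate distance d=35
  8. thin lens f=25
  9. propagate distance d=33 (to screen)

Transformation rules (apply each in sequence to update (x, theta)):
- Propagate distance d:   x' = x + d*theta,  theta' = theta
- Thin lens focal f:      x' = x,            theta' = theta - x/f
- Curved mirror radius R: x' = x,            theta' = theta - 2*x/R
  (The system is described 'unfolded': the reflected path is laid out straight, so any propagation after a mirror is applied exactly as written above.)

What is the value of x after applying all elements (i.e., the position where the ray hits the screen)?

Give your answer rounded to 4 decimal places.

Answer: 10.1037

Derivation:
Initial: x=-9.0000 theta=0.4000
After 1 (propagate distance d=9): x=-5.4000 theta=0.4000
After 2 (thin lens f=59): x=-5.4000 theta=29/59 (≈0.4915)
After 3 (propagate distance d=13): x=292/295 (≈0.9898) theta=29/59 (≈0.4915)
After 4 (thin lens f=-10): x=292/295 (≈0.9898) theta=871/1475 (≈0.5905)
After 5 (propagate distance d=5): x=1163/295 (≈3.9424) theta=871/1475 (≈0.5905)
After 6 (thin lens f=57): x=1163/295 (≈3.9424) theta=43832/84075 (≈0.5213)
After 7 (propagate distance d=35): x=74623/3363 (≈22.1894) theta=43832/84075 (≈0.5213)
After 8 (thin lens f=25): x=74623/3363 (≈22.1894) theta=-30791/84075 (≈-0.3662)
After 9 (propagate distance d=33 (to screen)): x=849472/84075 (≈10.1037) theta=-30791/84075 (≈-0.3662)
Rounded to 4 decimal places: x = 10.1037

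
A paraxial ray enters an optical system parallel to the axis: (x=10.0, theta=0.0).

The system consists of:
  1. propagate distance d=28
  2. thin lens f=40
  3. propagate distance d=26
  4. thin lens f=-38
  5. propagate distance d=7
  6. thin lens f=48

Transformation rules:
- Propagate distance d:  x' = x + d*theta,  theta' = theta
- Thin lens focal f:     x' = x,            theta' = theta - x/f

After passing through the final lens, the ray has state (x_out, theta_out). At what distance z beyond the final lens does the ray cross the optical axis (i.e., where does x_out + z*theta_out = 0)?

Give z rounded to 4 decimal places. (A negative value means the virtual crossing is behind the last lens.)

Answer: 11.5251

Derivation:
Initial: x=10.0000 theta=0.0000
After 1 (propagate distance d=28): x=10.0000 theta=0.0000
After 2 (thin lens f=40): x=10.0000 theta=-0.2500
After 3 (propagate distance d=26): x=3.5000 theta=-0.2500
After 4 (thin lens f=-38): x=3.5000 theta=-3/19 (≈-0.1579)
After 5 (propagate distance d=7): x=91/38 (≈2.3947) theta=-3/19 (≈-0.1579)
After 6 (thin lens f=48): x=91/38 (≈2.3947) theta=-379/1824 (≈-0.2078)
z_focus = -x_out/theta_out = -(91/38)/(-379/1824) = 4368/379 ≈ 11.5251
Rounded to 4 decimal places: z = 11.5251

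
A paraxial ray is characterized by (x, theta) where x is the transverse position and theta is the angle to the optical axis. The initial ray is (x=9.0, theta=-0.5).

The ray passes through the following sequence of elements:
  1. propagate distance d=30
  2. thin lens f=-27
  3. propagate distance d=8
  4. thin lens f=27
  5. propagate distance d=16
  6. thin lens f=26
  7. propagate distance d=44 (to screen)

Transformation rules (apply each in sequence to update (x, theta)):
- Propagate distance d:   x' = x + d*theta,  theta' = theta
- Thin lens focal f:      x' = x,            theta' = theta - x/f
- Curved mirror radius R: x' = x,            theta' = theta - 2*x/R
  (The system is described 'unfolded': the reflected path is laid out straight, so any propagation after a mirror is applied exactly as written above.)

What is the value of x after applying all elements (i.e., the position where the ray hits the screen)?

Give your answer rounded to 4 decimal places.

Initial: x=9.0000 theta=-0.5000
After 1 (propagate distance d=30): x=-6.0000 theta=-0.5000
After 2 (thin lens f=-27): x=-6.0000 theta=-13/18 (≈-0.7222)
After 3 (propagate distance d=8): x=-106/9 (≈-11.7778) theta=-13/18 (≈-0.7222)
After 4 (thin lens f=27): x=-106/9 (≈-11.7778) theta=-139/486 (≈-0.2860)
After 5 (propagate distance d=16): x=-3974/243 (≈-16.3539) theta=-139/486 (≈-0.2860)
After 6 (thin lens f=26): x=-3974/243 (≈-16.3539) theta=2167/6318 (≈0.3430)
After 7 (propagate distance d=44 (to screen)): x=-3988/3159 (≈-1.2624) theta=2167/6318 (≈0.3430)
Rounded to 4 decimal places: x = -1.2624

Answer: -1.2624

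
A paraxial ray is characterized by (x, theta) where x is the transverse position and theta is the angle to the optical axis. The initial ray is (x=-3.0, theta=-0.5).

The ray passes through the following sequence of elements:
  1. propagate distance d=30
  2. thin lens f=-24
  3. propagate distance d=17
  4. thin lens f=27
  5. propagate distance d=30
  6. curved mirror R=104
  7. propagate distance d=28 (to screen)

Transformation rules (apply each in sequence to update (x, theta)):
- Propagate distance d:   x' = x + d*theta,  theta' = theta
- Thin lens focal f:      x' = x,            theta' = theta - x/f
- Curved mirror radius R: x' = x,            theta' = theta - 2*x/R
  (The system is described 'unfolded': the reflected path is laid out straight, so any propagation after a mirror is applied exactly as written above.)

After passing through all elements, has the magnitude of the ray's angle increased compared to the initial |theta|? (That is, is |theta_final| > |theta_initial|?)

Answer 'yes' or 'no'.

Answer: yes

Derivation:
Initial: x=-3.0000 theta=-0.5000
After 1 (propagate distance d=30): x=-18.0000 theta=-0.5000
After 2 (thin lens f=-24): x=-18.0000 theta=-1.2500
After 3 (propagate distance d=17): x=-39.2500 theta=-1.2500
After 4 (thin lens f=27): x=-39.2500 theta=11/54 (≈0.2037)
After 5 (propagate distance d=30): x=-1193/36 (≈-33.1389) theta=11/54 (≈0.2037)
After 6 (curved mirror R=104): x=-1193/36 (≈-33.1389) theta=4723/5616 (≈0.8410)
After 7 (propagate distance d=28 (to screen)): x=-6733/702 (≈-9.5912) theta=4723/5616 (≈0.8410)
|theta_initial|=0.5000 |theta_final|=4723/5616 (≈0.8410) -> increased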